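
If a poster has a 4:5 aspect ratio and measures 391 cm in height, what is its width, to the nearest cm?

Width = 391·4/5 = 312.80.

313 cm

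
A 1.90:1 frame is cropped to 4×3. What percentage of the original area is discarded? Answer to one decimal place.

29.8%

Going from 1.90:1 to 4×3 means cutting width while keeping height.
(1.333)/(1.900) ≈ 0.702 of the area survives, leaving 29.82% discarded.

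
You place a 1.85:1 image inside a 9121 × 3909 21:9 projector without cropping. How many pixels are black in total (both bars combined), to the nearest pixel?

Since 1.850 < 2.333, the image is height-limited.
The image is 3909 × 1.850 ≈ 7231.6500 px wide.
Leftover width: 9121 − 7231.6500 = 1889.3500 px.
Across the 3909-px span: 1889.3500 × 3909 ≈ 7385469 px.

7385469 pixels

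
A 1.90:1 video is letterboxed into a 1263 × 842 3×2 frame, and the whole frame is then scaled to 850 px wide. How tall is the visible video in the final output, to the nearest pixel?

447 px

Fitted into 1263×842, the video spans the width; its height is 1263 / 1.900 ≈ 664.74 px.
The frame scales by 850/1263 = 0.6730; 664.74 × 0.6730 ≈ 447.37 px.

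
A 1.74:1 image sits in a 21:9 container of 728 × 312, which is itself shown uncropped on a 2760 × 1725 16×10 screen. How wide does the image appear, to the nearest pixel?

First fit — 1.74:1 into 728×312 spans the height: 542.88 × 312.00.
21:9 in 2760×1725: fills the width, so the intermediate becomes 2760.00 × 1182.86 — a scale of ×3.7912.
So the image's width is 542.88 × 3.7912 ≈ 2058.17.

2058 px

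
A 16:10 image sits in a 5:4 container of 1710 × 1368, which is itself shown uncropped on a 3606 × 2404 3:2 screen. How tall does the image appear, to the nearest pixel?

1878 px

Inside the 1710×1368 canvas the image is width-limited at 1710.00 × 1068.75.
5:4 in 3606×2404: fills the height, so the intermediate becomes 3005.00 × 2404.00 — a scale of ×1.7573.
The image scales with it: height 1068.75 × 1.7573 ≈ 1878.12.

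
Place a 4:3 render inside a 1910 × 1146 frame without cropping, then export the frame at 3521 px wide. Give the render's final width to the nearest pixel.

2817 px

At 1910×1146 the render is height-limited, so width = 1146 × 4/3 ≈ 1528.00 px.
Scaling 1910 → 3521 is ×1.8435, so the width becomes 1528.00 × 1.8435 ≈ 2816.80 px.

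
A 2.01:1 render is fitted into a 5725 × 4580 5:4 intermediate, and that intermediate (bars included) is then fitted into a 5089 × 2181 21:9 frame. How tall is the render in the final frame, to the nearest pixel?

1356 px

Inside the 5725×4580 canvas the render is width-limited at 5725.00 × 2848.26.
Second fit — the 5:4 canvas into 5089×2181 spans the height: 2726.25 × 2181.00 (×0.4762 from 5725×4580).
The render scales with it: height 2848.26 × 0.4762 ≈ 1356.34.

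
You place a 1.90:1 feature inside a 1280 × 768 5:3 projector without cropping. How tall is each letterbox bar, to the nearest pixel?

Since 1.900 > 1.667, the feature is width-limited.
Content height = 1280 / 1.900 ≈ 673.68 px.
Leftover height: 768 − 673.68 = 94.32 px → 47.16 each side.

47 px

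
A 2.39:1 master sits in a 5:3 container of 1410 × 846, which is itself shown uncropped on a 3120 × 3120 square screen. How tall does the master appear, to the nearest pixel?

1305 px

First fit — 2.39:1 into 1410×846 spans the width: 1410.00 × 589.96.
5:3 in 3120×3120: fills the width, so the intermediate becomes 3120.00 × 1872.00 — a scale of ×2.2128.
The master scales with it: height 589.96 × 2.2128 ≈ 1305.44.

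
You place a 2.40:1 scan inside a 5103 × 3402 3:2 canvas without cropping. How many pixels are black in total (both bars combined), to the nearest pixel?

2.40:1 is wider than 3:2, so it spans the full width.
Content height = 5103 / 2.400 ≈ 2126.2500 px.
3402 − 2126.2500 = 1275.7500 px of bars.
That's 1275.7500 × 5103 ≈ 6510152 black pixels.

6510152 pixels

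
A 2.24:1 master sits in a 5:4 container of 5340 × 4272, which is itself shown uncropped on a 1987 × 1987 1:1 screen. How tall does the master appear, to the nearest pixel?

2.24:1 in 5340×4272: fills the width, so the master is 5340.00 × 2383.93.
Second fit — the 5:4 canvas into 1987×1987 spans the width: 1987.00 × 1589.60 (×0.3721 from 5340×4272).
So the master's height is 2383.93 × 0.3721 ≈ 887.05.

887 px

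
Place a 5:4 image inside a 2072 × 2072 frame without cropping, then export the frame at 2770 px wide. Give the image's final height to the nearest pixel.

2216 px

Fitted into 2072×2072, the image spans the width; its height is 2072 × 4/5 ≈ 1657.60 px.
The frame scales by 2770/2072 = 1.3369; 1657.60 × 1.3369 ≈ 2216.00 px.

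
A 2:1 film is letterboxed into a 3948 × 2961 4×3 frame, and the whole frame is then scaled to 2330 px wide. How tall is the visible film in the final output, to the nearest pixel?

Fitted into 3948×2961, the film spans the width; its height is 3948 × 1/2 ≈ 1974.00 px.
The frame scales by 2330/3948 = 0.5902; 1974.00 × 0.5902 ≈ 1165.00 px.

1165 px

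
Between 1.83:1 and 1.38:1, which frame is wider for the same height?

1.83:1

1.83 and 1.38; 1.83 > 1.38.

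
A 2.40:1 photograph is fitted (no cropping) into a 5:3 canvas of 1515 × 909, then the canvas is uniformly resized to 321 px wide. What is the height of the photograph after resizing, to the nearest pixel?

At 1515×909 the photograph is width-limited, so height = 1515 / 2.400 ≈ 631.25 px.
The frame scales by 321/1515 = 0.2119; 631.25 × 0.2119 ≈ 133.75 px.

134 px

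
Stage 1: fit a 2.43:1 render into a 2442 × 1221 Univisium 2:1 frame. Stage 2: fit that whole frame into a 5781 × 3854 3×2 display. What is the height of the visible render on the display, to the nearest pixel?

2379 px

Inside the 2442×1221 canvas the render is width-limited at 2442.00 × 1004.94.
The Univisium 2:1 canvas is width-limited in 5781×3854, giving 5781.00 × 2890.50; scale factor 2.3673.
Applying the same ×2.3673: 1004.94 → 2379.01.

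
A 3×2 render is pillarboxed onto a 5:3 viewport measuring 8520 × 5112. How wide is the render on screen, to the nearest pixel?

7668 px

Since 1.500 < 1.667, the render is height-limited.
The render is 5112 × 3/2 ≈ 7668.00 px wide.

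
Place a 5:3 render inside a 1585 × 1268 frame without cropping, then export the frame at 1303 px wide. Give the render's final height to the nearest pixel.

Fitted into 1585×1268, the render spans the width; its height is 1585 × 3/5 ≈ 951.00 px.
The frame scales by 1303/1585 = 0.8221; 951.00 × 0.8221 ≈ 781.80 px.

782 px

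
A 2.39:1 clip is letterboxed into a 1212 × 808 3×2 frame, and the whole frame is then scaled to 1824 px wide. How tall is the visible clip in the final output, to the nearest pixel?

Fitted into 1212×808, the clip spans the width; its height is 1212 / 2.390 ≈ 507.11 px.
Scaling 1212 → 1824 is ×1.5050, so the height becomes 507.11 × 1.5050 ≈ 763.18 px.

763 px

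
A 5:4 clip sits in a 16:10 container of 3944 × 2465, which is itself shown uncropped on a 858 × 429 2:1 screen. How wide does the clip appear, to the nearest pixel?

536 px

Inside the 3944×2465 canvas the clip is height-limited at 3081.25 × 2465.00.
The 16:10 canvas is height-limited in 858×429, giving 686.40 × 429.00; scale factor 0.1740.
Applying the same ×0.1740: 3081.25 → 536.25.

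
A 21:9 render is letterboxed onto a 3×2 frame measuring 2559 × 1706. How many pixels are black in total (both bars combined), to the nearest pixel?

1559162 pixels

21:9 (2.333) > 3×2 (1.500), so the render fills the width.
Content height = 2559 × 9/21 ≈ 1096.7143 px.
Leftover height: 1706 − 1096.7143 = 609.2857 px.
Across the 2559-px span: 609.2857 × 2559 ≈ 1559162 px.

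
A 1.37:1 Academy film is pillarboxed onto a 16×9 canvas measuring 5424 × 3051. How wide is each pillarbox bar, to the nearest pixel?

622 px

1.37:1 Academy (1.370) < 16×9 (1.778), so the film fills the height.
Content width = 3051 × 1.370 ≈ 4179.87 px.
5424 − 4179.87 = 1244.13 px of bars (622.07 each).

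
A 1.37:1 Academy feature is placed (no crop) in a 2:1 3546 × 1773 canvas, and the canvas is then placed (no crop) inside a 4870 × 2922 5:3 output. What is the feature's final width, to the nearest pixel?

Inside the 3546×1773 canvas the feature is height-limited at 2429.01 × 1773.00.
Second fit — the 2:1 canvas into 4870×2922 spans the width: 4870.00 × 2435.00 (×1.3734 from 3546×1773).
The feature scales with it: width 2429.01 × 1.3734 ≈ 3335.95.

3336 px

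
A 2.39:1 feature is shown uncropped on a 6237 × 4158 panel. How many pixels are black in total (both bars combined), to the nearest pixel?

9657225 pixels

2.39:1 is wider than 3:2, so it spans the full width.
The feature is 6237 / 2.390 ≈ 2609.6234 px tall.
Leftover height: 4158 − 2609.6234 = 1548.3766 px.
Bar area = 1548.3766 × 6237 ≈ 9657225 px.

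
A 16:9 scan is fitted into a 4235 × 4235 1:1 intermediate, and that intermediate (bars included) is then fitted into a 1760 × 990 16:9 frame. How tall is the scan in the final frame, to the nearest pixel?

557 px

16:9 in 4235×4235: fills the width, so the scan is 4235.00 × 2382.19.
Second fit — the 1:1 canvas into 1760×990 spans the height: 990.00 × 990.00 (×0.2338 from 4235×4235).
Applying the same ×0.2338: 2382.19 → 556.88.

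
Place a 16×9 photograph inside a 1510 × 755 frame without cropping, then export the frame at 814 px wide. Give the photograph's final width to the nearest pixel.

724 px

At 1510×755 the photograph is height-limited, so width = 755 × 16/9 ≈ 1342.22 px.
Scaling 1510 → 814 is ×0.5391, so the width becomes 1342.22 × 0.5391 ≈ 723.56 px.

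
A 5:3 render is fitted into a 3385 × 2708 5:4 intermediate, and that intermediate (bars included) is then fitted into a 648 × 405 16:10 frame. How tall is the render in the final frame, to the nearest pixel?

Inside the 3385×2708 canvas the render is width-limited at 3385.00 × 2031.00.
Second fit — the 5:4 canvas into 648×405 spans the height: 506.25 × 405.00 (×0.1496 from 3385×2708).
The render scales with it: height 2031.00 × 0.1496 ≈ 303.75.

304 px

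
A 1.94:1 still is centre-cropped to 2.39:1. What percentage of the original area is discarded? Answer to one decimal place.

18.8%

Going from 1.94:1 to 2.39:1 means cutting height while keeping width.
Fraction kept = (1.940)/(2.390) ≈ 81.17%, so 18.83% is lost.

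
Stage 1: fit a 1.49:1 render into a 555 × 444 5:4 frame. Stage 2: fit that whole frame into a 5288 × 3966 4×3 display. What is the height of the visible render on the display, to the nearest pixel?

3327 px

First fit — 1.49:1 into 555×444 spans the width: 555.00 × 372.48.
Second fit — the 5:4 canvas into 5288×3966 spans the height: 4957.50 × 3966.00 (×8.9324 from 555×444).
The render scales with it: height 372.48 × 8.9324 ≈ 3327.18.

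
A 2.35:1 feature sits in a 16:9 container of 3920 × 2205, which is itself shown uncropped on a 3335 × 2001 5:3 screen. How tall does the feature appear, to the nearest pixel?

2.35:1 in 3920×2205: fills the width, so the feature is 3920.00 × 1668.09.
Second fit — the 16:9 canvas into 3335×2001 spans the width: 3335.00 × 1875.94 (×0.8508 from 3920×2205).
The feature scales with it: height 1668.09 × 0.8508 ≈ 1419.15.

1419 px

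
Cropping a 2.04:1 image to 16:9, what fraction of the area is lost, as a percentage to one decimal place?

Going from 2.04:1 to 16:9 means cutting width while keeping height.
Area ratio = (1.778)/(2.040) = 87.15%; the remaining 12.85% is cropped out.

12.9%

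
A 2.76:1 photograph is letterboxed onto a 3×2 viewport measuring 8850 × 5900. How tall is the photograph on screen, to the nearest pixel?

Since 2.760 > 1.500, the photograph is width-limited.
Content height = 8850 / 2.760 ≈ 3206.52 px.

3207 px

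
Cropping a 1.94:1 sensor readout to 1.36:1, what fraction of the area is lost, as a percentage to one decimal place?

The height stays; only width is cut (since 1.36:1 is narrower than 1.94:1).
(1.360)/(1.940) ≈ 0.701 of the area survives, leaving 29.90% discarded.

29.9%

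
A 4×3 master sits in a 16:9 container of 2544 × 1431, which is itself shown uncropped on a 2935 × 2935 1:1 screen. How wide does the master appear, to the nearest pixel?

First fit — 4×3 into 2544×1431 spans the height: 1908.00 × 1431.00.
Second fit — the 16:9 canvas into 2935×2935 spans the width: 2935.00 × 1650.94 (×1.1537 from 2544×1431).
So the master's width is 1908.00 × 1.1537 ≈ 2201.25.

2201 px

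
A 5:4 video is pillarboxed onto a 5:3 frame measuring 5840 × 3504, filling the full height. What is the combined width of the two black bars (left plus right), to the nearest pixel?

That makes the image 4380.00 px wide (3504 × 5/4).
Leftover width: 5840 − 4380.00 = 1460.00 px.

1460 px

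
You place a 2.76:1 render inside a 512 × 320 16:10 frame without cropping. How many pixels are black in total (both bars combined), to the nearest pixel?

Since 2.760 > 1.600, the render is width-limited.
The render is 512 / 2.760 ≈ 185.5072 px tall.
320 − 185.5072 = 134.4928 px of bars.
Across the 512-px span: 134.4928 × 512 ≈ 68860 px.

68860 pixels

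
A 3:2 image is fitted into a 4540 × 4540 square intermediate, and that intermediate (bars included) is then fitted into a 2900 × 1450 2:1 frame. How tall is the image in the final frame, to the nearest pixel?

967 px

First fit — 3:2 into 4540×4540 spans the width: 4540.00 × 3026.67.
The square canvas is height-limited in 2900×1450, giving 1450.00 × 1450.00; scale factor 0.3194.
Applying the same ×0.3194: 3026.67 → 966.67.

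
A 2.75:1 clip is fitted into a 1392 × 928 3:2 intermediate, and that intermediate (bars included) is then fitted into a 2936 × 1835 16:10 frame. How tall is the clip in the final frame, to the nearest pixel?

1001 px

Inside the 1392×928 canvas the clip is width-limited at 1392.00 × 506.18.
The 3:2 canvas is height-limited in 2936×1835, giving 2752.50 × 1835.00; scale factor 1.9774.
The clip scales with it: height 506.18 × 1.9774 ≈ 1000.91.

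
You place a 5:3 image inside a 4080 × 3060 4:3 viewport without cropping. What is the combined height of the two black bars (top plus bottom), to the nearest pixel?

612 px

5:3 is wider than 4:3, so it spans the full width.
Content height = 4080 × 3/5 ≈ 2448.00 px.
Black = 3060 − 2448.00 = 612.00 px.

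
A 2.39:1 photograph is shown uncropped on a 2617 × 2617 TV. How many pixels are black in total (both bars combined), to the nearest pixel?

3983129 pixels

2.39:1 (2.390) > 1:1 (1.000), so the photograph fills the width.
Content height = 2617 / 2.390 ≈ 1094.9791 px.
2617 − 1094.9791 = 1522.0209 px of bars.
Bar area = 1522.0209 × 2617 ≈ 3983129 px.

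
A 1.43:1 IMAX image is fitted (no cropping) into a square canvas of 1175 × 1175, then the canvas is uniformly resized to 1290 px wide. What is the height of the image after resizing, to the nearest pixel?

At 1175×1175 the image is width-limited, so height = 1175 / 1.430 ≈ 821.68 px.
Resizing to 1290 px wide multiplies everything by 1.0979: 821.68 → 902.10 px.

902 px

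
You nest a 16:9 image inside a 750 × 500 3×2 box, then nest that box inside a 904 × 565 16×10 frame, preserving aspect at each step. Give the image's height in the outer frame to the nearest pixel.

First fit — 16:9 into 750×500 spans the width: 750.00 × 421.88.
The 3×2 canvas is height-limited in 904×565, giving 847.50 × 565.00; scale factor 1.1300.
Applying the same ×1.1300: 421.88 → 476.72.

477 px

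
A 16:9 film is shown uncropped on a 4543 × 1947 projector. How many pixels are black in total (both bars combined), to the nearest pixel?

2106005 pixels

16:9 (1.778) < 21:9 (2.333), so the film fills the height.
Content width = 1947 × 16/9 ≈ 3461.3333 px.
4543 − 3461.3333 = 1081.6667 px of bars.
Bar area = 1081.6667 × 1947 ≈ 2106005 px.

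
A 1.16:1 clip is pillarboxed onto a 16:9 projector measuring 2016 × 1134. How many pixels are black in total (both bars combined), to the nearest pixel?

794435 pixels

1.16:1 (1.160) < 16:9 (1.778), so the clip fills the height.
That makes the image 1315.4400 px wide (1134 × 1.160).
Black = 2016 − 1315.4400 = 700.5600 px.
Across the 1134-px span: 700.5600 × 1134 ≈ 794435 px.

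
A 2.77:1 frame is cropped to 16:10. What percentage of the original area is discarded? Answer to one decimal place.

42.2%

The height stays; only width is cut (since 16:10 is narrower than 2.77:1).
(1.600)/(2.770) ≈ 0.578 of the area survives, leaving 42.24% discarded.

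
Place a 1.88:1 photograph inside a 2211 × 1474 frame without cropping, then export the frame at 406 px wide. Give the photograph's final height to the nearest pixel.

In the 2211×1474 frame the photograph fills the width: height = 2211 / 1.880 ≈ 1176.06 px.
Resizing to 406 px wide multiplies everything by 0.1836: 1176.06 → 215.96 px.

216 px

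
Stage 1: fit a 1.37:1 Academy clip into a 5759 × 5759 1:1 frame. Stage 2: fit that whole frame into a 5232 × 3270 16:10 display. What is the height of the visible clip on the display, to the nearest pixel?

1.37:1 Academy in 5759×5759: fills the width, so the clip is 5759.00 × 4203.65.
1:1 in 5232×3270: fills the height, so the intermediate becomes 3270.00 × 3270.00 — a scale of ×0.5678.
The clip scales with it: height 4203.65 × 0.5678 ≈ 2386.86.

2387 px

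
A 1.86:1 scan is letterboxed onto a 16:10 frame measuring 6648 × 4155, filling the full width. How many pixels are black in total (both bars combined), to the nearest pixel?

3861201 pixels

Content height = 6648 / 1.860 ≈ 3574.1935 px.
4155 − 3574.1935 = 580.8065 px of bars.
That's 580.8065 × 6648 ≈ 3861201 black pixels.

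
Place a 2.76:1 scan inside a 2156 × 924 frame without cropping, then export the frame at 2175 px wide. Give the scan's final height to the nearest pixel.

At 2156×924 the scan is width-limited, so height = 2156 / 2.760 ≈ 781.16 px.
The frame scales by 2175/2156 = 1.0088; 781.16 × 1.0088 ≈ 788.04 px.

788 px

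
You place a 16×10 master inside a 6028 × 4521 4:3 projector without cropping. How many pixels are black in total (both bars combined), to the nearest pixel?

4542098 pixels

16×10 is wider than 4:3, so it spans the full width.
Content height = 6028 × 10/16 ≈ 3767.5000 px.
Black = 4521 − 3767.5000 = 753.5000 px.
That's 753.5000 × 6028 ≈ 4542098 black pixels.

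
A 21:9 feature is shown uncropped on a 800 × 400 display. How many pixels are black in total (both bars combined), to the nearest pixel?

Since 2.333 > 2.000, the feature is width-limited.
The feature is 800 × 9/21 ≈ 342.8571 px tall.
Black = 400 − 342.8571 = 57.1429 px.
Bar area = 57.1429 × 800 ≈ 45714 px.

45714 pixels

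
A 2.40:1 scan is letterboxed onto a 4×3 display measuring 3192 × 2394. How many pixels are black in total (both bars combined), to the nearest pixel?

2.40:1 is wider than 4×3, so it spans the full width.
The scan is 3192 / 2.400 ≈ 1330.0000 px tall.
Black = 2394 − 1330.0000 = 1064.0000 px.
Across the 3192-px span: 1064.0000 × 3192 ≈ 3396288 px.

3396288 pixels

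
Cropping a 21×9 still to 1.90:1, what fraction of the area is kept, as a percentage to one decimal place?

81.4%

Going from 21×9 to 1.90:1 means cutting width while keeping height.
(1.900)/(2.333) ≈ 0.814 of the area survives.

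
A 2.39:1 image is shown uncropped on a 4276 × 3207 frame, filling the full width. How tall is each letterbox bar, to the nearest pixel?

709 px

Content height = 4276 / 2.390 ≈ 1789.12 px.
Black = 3207 − 1789.12 = 1417.88 px, or 708.94 per bar.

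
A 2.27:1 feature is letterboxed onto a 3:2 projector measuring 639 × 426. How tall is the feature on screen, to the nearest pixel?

Since 2.270 > 1.500, the feature is width-limited.
The feature is 639 / 2.270 ≈ 281.50 px tall.

281 px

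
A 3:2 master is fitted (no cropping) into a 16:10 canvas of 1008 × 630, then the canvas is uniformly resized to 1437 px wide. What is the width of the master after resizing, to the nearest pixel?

At 1008×630 the master is height-limited, so width = 630 × 3/2 ≈ 945.00 px.
Resizing to 1437 px wide multiplies everything by 1.4256: 945.00 → 1347.19 px.

1347 px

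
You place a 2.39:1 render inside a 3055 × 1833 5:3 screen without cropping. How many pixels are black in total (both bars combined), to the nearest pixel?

Since 2.390 > 1.667, the render is width-limited.
The render is 3055 / 2.390 ≈ 1278.2427 px tall.
Leftover height: 1833 − 1278.2427 = 554.7573 px.
Across the 3055-px span: 554.7573 × 3055 ≈ 1694784 px.

1694784 pixels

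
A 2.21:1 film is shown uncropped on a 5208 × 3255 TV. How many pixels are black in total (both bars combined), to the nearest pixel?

Since 2.210 > 1.600, the film is width-limited.
That makes the image 2356.5611 px tall (5208 / 2.210).
3255 − 2356.5611 = 898.4389 px of bars.
That's 898.4389 × 5208 ≈ 4679070 black pixels.

4679070 pixels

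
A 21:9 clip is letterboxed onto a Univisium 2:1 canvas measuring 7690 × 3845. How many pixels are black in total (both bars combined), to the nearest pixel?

21:9 is wider than Univisium 2:1, so it spans the full width.
The clip is 7690 × 9/21 ≈ 3295.7143 px tall.
Black = 3845 − 3295.7143 = 549.2857 px.
That's 549.2857 × 7690 ≈ 4224007 black pixels.

4224007 pixels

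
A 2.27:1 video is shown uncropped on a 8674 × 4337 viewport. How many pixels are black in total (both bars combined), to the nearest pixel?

2.27:1 is wider than Univisium 2:1, so it spans the full width.
The video is 8674 / 2.270 ≈ 3821.1454 px tall.
Black = 4337 − 3821.1454 = 515.8546 px.
Across the 8674-px span: 515.8546 × 8674 ≈ 4474523 px.

4474523 pixels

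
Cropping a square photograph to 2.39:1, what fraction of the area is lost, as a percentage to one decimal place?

58.2%

2.39:1 is wider than square, so the crop keeps the full width and trims the height.
Area ratio = (1.000)/(2.390) = 41.84%; the remaining 58.16% is cropped out.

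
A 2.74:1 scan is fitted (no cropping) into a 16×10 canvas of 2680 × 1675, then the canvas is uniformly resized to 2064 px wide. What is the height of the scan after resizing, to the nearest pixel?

At 2680×1675 the scan is width-limited, so height = 2680 / 2.740 ≈ 978.10 px.
The frame scales by 2064/2680 = 0.7701; 978.10 × 0.7701 ≈ 753.28 px.

753 px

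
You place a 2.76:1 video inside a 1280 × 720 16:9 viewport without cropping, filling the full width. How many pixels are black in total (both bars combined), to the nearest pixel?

327977 pixels

Content height = 1280 / 2.760 ≈ 463.7681 px.
Leftover height: 720 − 463.7681 = 256.2319 px.
That's 256.2319 × 1280 ≈ 327977 black pixels.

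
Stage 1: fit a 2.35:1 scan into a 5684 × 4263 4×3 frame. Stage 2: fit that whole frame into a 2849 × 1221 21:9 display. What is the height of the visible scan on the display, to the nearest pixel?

Inside the 5684×4263 canvas the scan is width-limited at 5684.00 × 2418.72.
4×3 in 2849×1221: fills the height, so the intermediate becomes 1628.00 × 1221.00 — a scale of ×0.2864.
The scan scales with it: height 2418.72 × 0.2864 ≈ 692.77.

693 px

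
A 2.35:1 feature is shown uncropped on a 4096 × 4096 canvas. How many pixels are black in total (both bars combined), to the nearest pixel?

2.35:1 (2.350) > 1:1 (1.000), so the feature fills the width.
The feature is 4096 / 2.350 ≈ 1742.9787 px tall.
Leftover height: 4096 − 1742.9787 = 2353.0213 px.
Bar area = 2353.0213 × 4096 ≈ 9637975 px.

9637975 pixels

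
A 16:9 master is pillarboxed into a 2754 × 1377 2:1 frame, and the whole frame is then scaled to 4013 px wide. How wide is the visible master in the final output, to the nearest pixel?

3567 px

Fitted into 2754×1377, the master spans the height; its width is 1377 × 16/9 ≈ 2448.00 px.
The frame scales by 4013/2754 = 1.4572; 2448.00 × 1.4572 ≈ 3567.11 px.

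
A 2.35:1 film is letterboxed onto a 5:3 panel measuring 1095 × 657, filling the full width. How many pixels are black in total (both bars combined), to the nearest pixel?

209192 pixels

The film is 1095 / 2.350 ≈ 465.9574 px tall.
657 − 465.9574 = 191.0426 px of bars.
Across the 1095-px span: 191.0426 × 1095 ≈ 209192 px.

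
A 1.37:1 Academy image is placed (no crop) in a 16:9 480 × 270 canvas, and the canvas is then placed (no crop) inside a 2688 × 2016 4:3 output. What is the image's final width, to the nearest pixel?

Inside the 480×270 canvas the image is height-limited at 369.90 × 270.00.
Second fit — the 16:9 canvas into 2688×2016 spans the width: 2688.00 × 1512.00 (×5.6000 from 480×270).
So the image's width is 369.90 × 5.6000 ≈ 2071.44.

2071 px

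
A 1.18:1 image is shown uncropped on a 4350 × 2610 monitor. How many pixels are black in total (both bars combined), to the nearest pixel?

3315222 pixels

Since 1.180 < 1.667, the image is height-limited.
That makes the image 3079.8000 px wide (2610 × 1.180).
Leftover width: 4350 − 3079.8000 = 1270.2000 px.
Across the 2610-px span: 1270.2000 × 2610 ≈ 3315222 px.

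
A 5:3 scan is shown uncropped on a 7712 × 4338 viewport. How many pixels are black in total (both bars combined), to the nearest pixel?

2090916 pixels

5:3 (1.667) < 16×9 (1.778), so the scan fills the height.
Content width = 4338 × 5/3 ≈ 7230.0000 px.
Leftover width: 7712 − 7230.0000 = 482.0000 px.
That's 482.0000 × 4338 ≈ 2090916 black pixels.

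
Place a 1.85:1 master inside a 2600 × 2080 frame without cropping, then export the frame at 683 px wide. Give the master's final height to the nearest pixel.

In the 2600×2080 frame the master fills the width: height = 2600 / 1.850 ≈ 1405.41 px.
Resizing to 683 px wide multiplies everything by 0.2627: 1405.41 → 369.19 px.

369 px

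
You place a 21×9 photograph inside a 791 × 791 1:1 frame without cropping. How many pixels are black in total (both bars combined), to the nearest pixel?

Since 2.333 > 1.000, the photograph is width-limited.
The photograph is 791 × 9/21 ≈ 339.0000 px tall.
791 − 339.0000 = 452.0000 px of bars.
Bar area = 452.0000 × 791 ≈ 357532 px.

357532 pixels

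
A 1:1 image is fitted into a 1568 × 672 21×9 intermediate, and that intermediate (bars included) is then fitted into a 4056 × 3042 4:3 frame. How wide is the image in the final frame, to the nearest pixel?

1738 px

Inside the 1568×672 canvas the image is height-limited at 672.00 × 672.00.
The 21×9 canvas is width-limited in 4056×3042, giving 4056.00 × 1738.29; scale factor 2.5867.
Applying the same ×2.5867: 672.00 → 1738.29.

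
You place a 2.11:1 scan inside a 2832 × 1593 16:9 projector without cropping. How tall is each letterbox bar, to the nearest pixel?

2.11:1 (2.110) > 16:9 (1.778), so the scan fills the width.
That makes the image 1342.18 px tall (2832 / 2.110).
Black = 1593 − 1342.18 = 250.82 px, or 125.41 per bar.

125 px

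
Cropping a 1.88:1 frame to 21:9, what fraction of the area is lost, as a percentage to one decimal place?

The width stays; only height is cut (since 21:9 is wider than 1.88:1).
Fraction kept = (1.880)/(2.333) ≈ 80.57%, so 19.43% is lost.

19.4%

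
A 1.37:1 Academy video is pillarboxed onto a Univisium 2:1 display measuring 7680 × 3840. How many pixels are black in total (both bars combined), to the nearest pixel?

9289728 pixels

1.37:1 Academy is narrower than Univisium 2:1, so it spans the full height.
The video is 3840 × 1.370 ≈ 5260.8000 px wide.
Black = 7680 − 5260.8000 = 2419.2000 px.
Bar area = 2419.2000 × 3840 ≈ 9289728 px.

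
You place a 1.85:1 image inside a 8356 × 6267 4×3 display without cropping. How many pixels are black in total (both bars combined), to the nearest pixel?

1.85:1 is wider than 4×3, so it spans the full width.
The image is 8356 / 1.850 ≈ 4516.7568 px tall.
Black = 6267 − 4516.7568 = 1750.2432 px.
Across the 8356-px span: 1750.2432 × 8356 ≈ 14625033 px.

14625033 pixels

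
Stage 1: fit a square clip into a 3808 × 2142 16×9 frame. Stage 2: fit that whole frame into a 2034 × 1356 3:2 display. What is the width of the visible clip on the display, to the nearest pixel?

Inside the 3808×2142 canvas the clip is height-limited at 2142.00 × 2142.00.
Second fit — the 16×9 canvas into 2034×1356 spans the width: 2034.00 × 1144.12 (×0.5341 from 3808×2142).
Applying the same ×0.5341: 2142.00 → 1144.12.

1144 px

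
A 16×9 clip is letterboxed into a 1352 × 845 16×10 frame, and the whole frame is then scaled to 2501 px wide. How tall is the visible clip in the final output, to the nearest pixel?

1407 px

At 1352×845 the clip is width-limited, so height = 1352 × 9/16 ≈ 760.50 px.
The frame scales by 2501/1352 = 1.8499; 760.50 × 1.8499 ≈ 1406.81 px.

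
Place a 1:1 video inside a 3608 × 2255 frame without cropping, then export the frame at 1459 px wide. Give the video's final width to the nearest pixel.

912 px

In the 3608×2255 frame the video fills the height: width = 2255 × 1/1 ≈ 2255.00 px.
Resizing to 1459 px wide multiplies everything by 0.4044: 2255.00 → 911.88 px.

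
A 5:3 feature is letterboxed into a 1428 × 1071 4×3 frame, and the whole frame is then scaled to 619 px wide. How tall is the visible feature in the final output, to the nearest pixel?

371 px

At 1428×1071 the feature is width-limited, so height = 1428 × 3/5 ≈ 856.80 px.
Resizing to 619 px wide multiplies everything by 0.4335: 856.80 → 371.40 px.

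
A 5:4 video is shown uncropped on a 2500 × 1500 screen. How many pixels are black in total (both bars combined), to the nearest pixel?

5:4 (1.250) < 5:3 (1.667), so the video fills the height.
That makes the image 1875.0000 px wide (1500 × 5/4).
2500 − 1875.0000 = 625.0000 px of bars.
That's 625.0000 × 1500 ≈ 937500 black pixels.

937500 pixels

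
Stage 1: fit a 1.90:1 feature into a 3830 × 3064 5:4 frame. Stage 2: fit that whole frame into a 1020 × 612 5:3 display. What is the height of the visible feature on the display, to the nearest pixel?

1.90:1 in 3830×3064: fills the width, so the feature is 3830.00 × 2015.79.
Second fit — the 5:4 canvas into 1020×612 spans the height: 765.00 × 612.00 (×0.1997 from 3830×3064).
Applying the same ×0.1997: 2015.79 → 402.63.

403 px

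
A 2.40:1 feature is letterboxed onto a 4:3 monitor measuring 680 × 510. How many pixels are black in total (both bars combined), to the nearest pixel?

154133 pixels

2.40:1 (2.400) > 4:3 (1.333), so the feature fills the width.
Content height = 680 / 2.400 ≈ 283.3333 px.
Leftover height: 510 − 283.3333 = 226.6667 px.
Bar area = 226.6667 × 680 ≈ 154133 px.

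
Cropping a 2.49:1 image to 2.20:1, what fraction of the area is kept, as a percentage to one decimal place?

The height stays; only width is cut (since 2.20:1 is narrower than 2.49:1).
Area ratio = (2.200)/(2.490) = 88.35% retained.

88.4%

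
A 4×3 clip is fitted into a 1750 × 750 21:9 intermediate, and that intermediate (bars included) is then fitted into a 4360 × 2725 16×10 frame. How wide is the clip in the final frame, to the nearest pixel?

2491 px

First fit — 4×3 into 1750×750 spans the height: 1000.00 × 750.00.
Second fit — the 21:9 canvas into 4360×2725 spans the width: 4360.00 × 1868.57 (×2.4914 from 1750×750).
Applying the same ×2.4914: 1000.00 → 2491.43.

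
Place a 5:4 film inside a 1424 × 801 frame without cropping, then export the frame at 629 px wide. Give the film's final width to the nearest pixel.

442 px

In the 1424×801 frame the film fills the height: width = 801 × 5/4 ≈ 1001.25 px.
Scaling 1424 → 629 is ×0.4417, so the width becomes 1001.25 × 0.4417 ≈ 442.27 px.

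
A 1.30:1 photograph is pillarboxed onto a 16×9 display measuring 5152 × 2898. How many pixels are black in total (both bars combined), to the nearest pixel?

Since 1.300 < 1.778, the photograph is height-limited.
The photograph is 2898 × 1.300 ≈ 3767.4000 px wide.
Leftover width: 5152 − 3767.4000 = 1384.6000 px.
Across the 2898-px span: 1384.6000 × 2898 ≈ 4012571 px.

4012571 pixels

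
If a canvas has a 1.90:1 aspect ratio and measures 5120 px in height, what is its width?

Width = 5120 × 1.900 = 9728.

9728 px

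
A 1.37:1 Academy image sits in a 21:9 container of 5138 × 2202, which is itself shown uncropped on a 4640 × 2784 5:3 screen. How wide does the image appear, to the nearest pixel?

2724 px

First fit — 1.37:1 Academy into 5138×2202 spans the height: 3016.74 × 2202.00.
Second fit — the 21:9 canvas into 4640×2784 spans the width: 4640.00 × 1988.57 (×0.9031 from 5138×2202).
The image scales with it: width 3016.74 × 0.9031 ≈ 2724.34.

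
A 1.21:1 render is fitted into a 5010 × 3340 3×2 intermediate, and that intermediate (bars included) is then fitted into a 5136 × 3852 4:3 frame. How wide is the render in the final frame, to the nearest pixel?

1.21:1 in 5010×3340: fills the height, so the render is 4041.40 × 3340.00.
The 3×2 canvas is width-limited in 5136×3852, giving 5136.00 × 3424.00; scale factor 1.0251.
So the render's width is 4041.40 × 1.0251 ≈ 4143.04.

4143 px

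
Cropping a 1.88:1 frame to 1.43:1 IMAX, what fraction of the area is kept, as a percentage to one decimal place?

76.1%

The height stays; only width is cut (since 1.43:1 IMAX is narrower than 1.88:1).
(1.430)/(1.880) ≈ 0.761 of the area survives.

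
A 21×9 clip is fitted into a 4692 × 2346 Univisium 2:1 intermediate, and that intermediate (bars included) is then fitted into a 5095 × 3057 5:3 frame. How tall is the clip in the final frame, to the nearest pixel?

2184 px

First fit — 21×9 into 4692×2346 spans the width: 4692.00 × 2010.86.
Univisium 2:1 in 5095×3057: fills the width, so the intermediate becomes 5095.00 × 2547.50 — a scale of ×1.0859.
The clip scales with it: height 2010.86 × 1.0859 ≈ 2183.57.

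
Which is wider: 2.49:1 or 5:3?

2.49:1

2.49 and 5:3 = 1.667; 2.49 > 1.667.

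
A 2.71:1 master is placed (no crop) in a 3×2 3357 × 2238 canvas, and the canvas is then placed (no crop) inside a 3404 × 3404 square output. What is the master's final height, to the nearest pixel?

2.71:1 in 3357×2238: fills the width, so the master is 3357.00 × 1238.75.
3×2 in 3404×3404: fills the width, so the intermediate becomes 3404.00 × 2269.33 — a scale of ×1.0140.
So the master's height is 1238.75 × 1.0140 ≈ 1256.09.

1256 px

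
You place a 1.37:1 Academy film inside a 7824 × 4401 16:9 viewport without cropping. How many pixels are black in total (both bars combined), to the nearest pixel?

1.37:1 Academy is narrower than 16:9, so it spans the full height.
That makes the image 6029.3700 px wide (4401 × 1.370).
Black = 7824 − 6029.3700 = 1794.6300 px.
Across the 4401-px span: 1794.6300 × 4401 ≈ 7898167 px.

7898167 pixels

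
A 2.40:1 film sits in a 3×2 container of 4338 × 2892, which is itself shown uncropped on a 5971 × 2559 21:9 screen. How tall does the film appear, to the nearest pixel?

First fit — 2.40:1 into 4338×2892 spans the width: 4338.00 × 1807.50.
Second fit — the 3×2 canvas into 5971×2559 spans the height: 3838.50 × 2559.00 (×0.8849 from 4338×2892).
The film scales with it: height 1807.50 × 0.8849 ≈ 1599.38.

1599 px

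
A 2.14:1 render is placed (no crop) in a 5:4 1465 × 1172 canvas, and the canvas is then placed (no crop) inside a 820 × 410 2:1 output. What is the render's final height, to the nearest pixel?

239 px

2.14:1 in 1465×1172: fills the width, so the render is 1465.00 × 684.58.
The 5:4 canvas is height-limited in 820×410, giving 512.50 × 410.00; scale factor 0.3498.
So the render's height is 684.58 × 0.3498 ≈ 239.49.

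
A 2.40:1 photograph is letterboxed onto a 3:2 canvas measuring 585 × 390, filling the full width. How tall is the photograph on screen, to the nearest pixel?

244 px

The photograph is 585 / 2.400 ≈ 243.75 px tall.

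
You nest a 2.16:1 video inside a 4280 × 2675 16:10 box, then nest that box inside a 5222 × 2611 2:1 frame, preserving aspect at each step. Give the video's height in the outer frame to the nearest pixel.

1934 px

Inside the 4280×2675 canvas the video is width-limited at 4280.00 × 1981.48.
16:10 in 5222×2611: fills the height, so the intermediate becomes 4177.60 × 2611.00 — a scale of ×0.9761.
So the video's height is 1981.48 × 0.9761 ≈ 1934.07.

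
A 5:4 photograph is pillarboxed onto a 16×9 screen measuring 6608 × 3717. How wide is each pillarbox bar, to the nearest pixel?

981 px

5:4 (1.250) < 16×9 (1.778), so the photograph fills the height.
Content width = 3717 × 5/4 ≈ 4646.25 px.
6608 − 4646.25 = 1961.75 px of bars (980.88 each).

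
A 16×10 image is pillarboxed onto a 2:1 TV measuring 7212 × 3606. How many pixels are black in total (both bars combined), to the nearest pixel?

5201294 pixels

Since 1.600 < 2.000, the image is height-limited.
Content width = 3606 × 16/10 ≈ 5769.6000 px.
Black = 7212 − 5769.6000 = 1442.4000 px.
Bar area = 1442.4000 × 3606 ≈ 5201294 px.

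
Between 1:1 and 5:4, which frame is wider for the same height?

5:4

1 and 5:4 = 1.25; 1.25 > 1.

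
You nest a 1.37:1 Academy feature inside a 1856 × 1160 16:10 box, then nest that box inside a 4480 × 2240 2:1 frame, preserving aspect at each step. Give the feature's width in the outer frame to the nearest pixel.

3069 px

First fit — 1.37:1 Academy into 1856×1160 spans the height: 1589.20 × 1160.00.
Second fit — the 16:10 canvas into 4480×2240 spans the height: 3584.00 × 2240.00 (×1.9310 from 1856×1160).
Applying the same ×1.9310: 1589.20 → 3068.80.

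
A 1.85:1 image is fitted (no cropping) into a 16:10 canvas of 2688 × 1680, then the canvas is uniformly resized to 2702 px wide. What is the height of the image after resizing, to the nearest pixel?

1461 px

At 2688×1680 the image is width-limited, so height = 2688 / 1.850 ≈ 1452.97 px.
Resizing to 2702 px wide multiplies everything by 1.0052: 1452.97 → 1460.54 px.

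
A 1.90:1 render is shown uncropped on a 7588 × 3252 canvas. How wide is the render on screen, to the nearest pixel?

6179 px

1.90:1 (1.900) < 21:9 (2.333), so the render fills the height.
That makes the image 6178.80 px wide (3252 × 1.900).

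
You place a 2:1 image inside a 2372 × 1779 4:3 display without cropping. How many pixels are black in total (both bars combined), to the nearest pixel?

1406596 pixels

2:1 is wider than 4:3, so it spans the full width.
Content height = 2372 × 1/2 ≈ 1186.0000 px.
Leftover height: 1779 − 1186.0000 = 593.0000 px.
That's 593.0000 × 2372 ≈ 1406596 black pixels.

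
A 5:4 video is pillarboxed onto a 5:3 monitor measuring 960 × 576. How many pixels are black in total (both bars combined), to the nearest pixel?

138240 pixels

Since 1.250 < 1.667, the video is height-limited.
The video is 576 × 5/4 ≈ 720.0000 px wide.
Black = 960 − 720.0000 = 240.0000 px.
Across the 576-px span: 240.0000 × 576 ≈ 138240 px.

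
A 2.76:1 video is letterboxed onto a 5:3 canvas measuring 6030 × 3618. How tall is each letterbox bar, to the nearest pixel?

717 px

2.76:1 is wider than 5:3, so it spans the full width.
The video is 6030 / 2.760 ≈ 2184.78 px tall.
3618 − 2184.78 = 1433.22 px of bars (716.61 each).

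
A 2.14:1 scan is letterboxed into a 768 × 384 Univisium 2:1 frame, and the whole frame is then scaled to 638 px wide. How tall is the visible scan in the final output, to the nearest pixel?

Fitted into 768×384, the scan spans the width; its height is 768 / 2.140 ≈ 358.88 px.
Scaling 768 → 638 is ×0.8307, so the height becomes 358.88 × 0.8307 ≈ 298.13 px.

298 px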